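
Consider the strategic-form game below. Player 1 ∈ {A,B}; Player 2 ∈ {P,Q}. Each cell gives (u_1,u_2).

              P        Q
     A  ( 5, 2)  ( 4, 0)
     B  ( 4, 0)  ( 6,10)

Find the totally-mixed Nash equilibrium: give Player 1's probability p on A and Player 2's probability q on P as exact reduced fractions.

P1 indiff ⇒ q·5+(1-q)·4 = q·4+(1-q)·6 ⇒ q(1) = (1-q)(2) ⇒ q = 2/3
P2 indiff ⇒ p·2+(1-p)·0 = p·0+(1-p)·10 ⇒ p(2) = (1-p)(10) ⇒ p = 5/6

P1 mixes 5/6 on A; P2 mixes 2/3 on P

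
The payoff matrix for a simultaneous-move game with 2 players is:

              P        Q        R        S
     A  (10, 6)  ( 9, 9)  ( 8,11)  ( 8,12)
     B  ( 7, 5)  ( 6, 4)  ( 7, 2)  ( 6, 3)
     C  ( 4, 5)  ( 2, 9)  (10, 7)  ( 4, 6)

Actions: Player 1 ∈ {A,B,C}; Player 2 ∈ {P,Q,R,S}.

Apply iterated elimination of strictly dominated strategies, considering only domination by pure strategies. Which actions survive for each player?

Survivors P1:{A,C} P2:{Q,R,S}

P1 drop B (A beats it: P:10>7 Q:9>6 R:8>7 S:8>6)
P2 drop P (Q beats it: A:9>6 C:9>5)
P1→{A,C} P2→{Q,R,S}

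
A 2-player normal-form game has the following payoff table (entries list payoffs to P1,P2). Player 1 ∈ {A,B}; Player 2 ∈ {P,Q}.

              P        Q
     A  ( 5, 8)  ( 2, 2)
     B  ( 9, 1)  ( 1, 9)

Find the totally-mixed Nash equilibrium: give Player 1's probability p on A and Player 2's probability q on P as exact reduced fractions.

P1 indiff ⇒ q·5+(1-q)·2 = q·9+(1-q)·1 ⇒ q(-4) = (1-q)(-1) ⇒ q = 1/5
P2 indiff ⇒ p·8+(1-p)·1 = p·2+(1-p)·9 ⇒ p(6) = (1-p)(8) ⇒ p = 4/7

p=4/7, q=1/5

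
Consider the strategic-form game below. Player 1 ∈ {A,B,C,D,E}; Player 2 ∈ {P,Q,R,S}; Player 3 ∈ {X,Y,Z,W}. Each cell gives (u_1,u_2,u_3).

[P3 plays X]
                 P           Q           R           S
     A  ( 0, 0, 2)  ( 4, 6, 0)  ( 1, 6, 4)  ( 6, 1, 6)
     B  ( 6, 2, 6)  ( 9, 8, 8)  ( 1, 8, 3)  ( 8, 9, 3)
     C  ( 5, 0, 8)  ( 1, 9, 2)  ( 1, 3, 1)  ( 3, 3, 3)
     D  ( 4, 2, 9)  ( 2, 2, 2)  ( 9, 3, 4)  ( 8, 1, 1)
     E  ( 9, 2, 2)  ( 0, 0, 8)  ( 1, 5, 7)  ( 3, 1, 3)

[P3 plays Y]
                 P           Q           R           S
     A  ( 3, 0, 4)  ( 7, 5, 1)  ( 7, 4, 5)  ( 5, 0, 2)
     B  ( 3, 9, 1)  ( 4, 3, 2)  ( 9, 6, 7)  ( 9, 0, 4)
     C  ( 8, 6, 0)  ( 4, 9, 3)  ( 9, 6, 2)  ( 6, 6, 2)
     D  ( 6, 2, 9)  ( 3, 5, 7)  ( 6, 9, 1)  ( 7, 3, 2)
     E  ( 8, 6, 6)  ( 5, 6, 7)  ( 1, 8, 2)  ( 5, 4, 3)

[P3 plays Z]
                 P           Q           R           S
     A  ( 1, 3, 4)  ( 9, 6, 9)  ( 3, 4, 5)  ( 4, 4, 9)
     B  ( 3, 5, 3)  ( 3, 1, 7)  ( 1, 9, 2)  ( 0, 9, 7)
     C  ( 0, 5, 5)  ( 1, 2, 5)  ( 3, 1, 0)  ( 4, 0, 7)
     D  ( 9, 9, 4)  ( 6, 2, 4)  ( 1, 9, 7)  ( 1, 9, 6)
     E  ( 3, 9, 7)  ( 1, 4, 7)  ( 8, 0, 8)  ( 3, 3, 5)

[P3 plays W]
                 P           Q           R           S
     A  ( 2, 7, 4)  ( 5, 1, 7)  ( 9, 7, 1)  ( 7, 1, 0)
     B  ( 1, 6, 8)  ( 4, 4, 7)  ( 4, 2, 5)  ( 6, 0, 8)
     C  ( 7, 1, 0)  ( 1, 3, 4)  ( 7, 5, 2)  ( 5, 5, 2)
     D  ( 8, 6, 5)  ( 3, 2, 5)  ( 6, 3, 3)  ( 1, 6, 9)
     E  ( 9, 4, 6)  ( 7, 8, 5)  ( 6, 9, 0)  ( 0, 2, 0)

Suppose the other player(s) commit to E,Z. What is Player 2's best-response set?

P2 best: {P}

u_2(P vs E,Z) = 9
u_2(Q vs E,Z) = 4
u_2(R vs E,Z) = 0
u_2(S vs E,Z) = 3
max payoff 9 at {P}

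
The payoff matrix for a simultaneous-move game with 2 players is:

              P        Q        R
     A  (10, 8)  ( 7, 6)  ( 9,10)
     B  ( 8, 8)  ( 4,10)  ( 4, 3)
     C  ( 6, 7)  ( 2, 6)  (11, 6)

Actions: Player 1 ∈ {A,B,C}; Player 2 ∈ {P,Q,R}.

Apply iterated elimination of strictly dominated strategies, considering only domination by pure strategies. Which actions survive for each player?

P1 drop B (A beats it: P:10>8 Q:7>4 R:9>4)
P2 drop Q (P beats it: A:8>6 C:7>6)
P1→{A,C} P2→{P,R}

Remaining: P1:{A,C} P2:{P,R}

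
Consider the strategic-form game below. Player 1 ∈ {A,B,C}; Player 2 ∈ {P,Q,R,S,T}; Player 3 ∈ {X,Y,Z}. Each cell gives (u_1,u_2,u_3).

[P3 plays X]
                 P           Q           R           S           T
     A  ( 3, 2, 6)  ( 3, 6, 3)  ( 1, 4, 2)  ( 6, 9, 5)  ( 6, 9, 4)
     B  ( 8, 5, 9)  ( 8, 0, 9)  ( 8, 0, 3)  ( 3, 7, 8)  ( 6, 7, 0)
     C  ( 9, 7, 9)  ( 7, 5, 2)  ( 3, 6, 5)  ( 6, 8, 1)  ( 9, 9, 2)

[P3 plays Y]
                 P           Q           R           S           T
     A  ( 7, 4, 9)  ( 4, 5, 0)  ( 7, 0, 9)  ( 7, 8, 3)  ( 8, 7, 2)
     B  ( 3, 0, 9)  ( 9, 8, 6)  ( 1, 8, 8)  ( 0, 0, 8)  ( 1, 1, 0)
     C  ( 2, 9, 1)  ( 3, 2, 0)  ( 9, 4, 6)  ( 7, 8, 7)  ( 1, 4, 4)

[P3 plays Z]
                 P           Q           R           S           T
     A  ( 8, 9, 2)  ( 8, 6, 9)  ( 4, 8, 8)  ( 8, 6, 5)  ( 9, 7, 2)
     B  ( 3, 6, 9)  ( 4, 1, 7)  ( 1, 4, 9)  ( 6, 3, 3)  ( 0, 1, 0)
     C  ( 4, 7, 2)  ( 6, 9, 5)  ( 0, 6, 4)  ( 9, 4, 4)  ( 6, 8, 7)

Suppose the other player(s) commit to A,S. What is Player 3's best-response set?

BR_3 = {X,Z}

u_3(X vs A,S) = 5
u_3(Y vs A,S) = 3
u_3(Z vs A,S) = 5
max payoff 5 at {X,Z}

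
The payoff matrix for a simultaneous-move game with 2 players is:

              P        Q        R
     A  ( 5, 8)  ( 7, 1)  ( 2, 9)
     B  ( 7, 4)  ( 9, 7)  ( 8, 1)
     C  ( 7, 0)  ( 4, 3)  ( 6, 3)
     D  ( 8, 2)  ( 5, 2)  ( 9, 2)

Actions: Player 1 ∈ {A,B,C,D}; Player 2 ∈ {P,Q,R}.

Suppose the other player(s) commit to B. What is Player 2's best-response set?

P2 best: {Q}

u_2(P vs B) = 4
u_2(Q vs B) = 7
u_2(R vs B) = 1
max payoff 7 at {Q}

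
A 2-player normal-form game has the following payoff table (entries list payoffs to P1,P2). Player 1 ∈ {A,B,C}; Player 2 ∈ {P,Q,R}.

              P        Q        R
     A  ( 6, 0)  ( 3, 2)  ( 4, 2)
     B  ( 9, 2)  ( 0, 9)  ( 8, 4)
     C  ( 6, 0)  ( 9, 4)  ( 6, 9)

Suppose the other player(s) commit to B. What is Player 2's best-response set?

u_2(P vs B) = 2
u_2(Q vs B) = 9
u_2(R vs B) = 4
max payoff 9 at {Q}

BR_2 = {Q}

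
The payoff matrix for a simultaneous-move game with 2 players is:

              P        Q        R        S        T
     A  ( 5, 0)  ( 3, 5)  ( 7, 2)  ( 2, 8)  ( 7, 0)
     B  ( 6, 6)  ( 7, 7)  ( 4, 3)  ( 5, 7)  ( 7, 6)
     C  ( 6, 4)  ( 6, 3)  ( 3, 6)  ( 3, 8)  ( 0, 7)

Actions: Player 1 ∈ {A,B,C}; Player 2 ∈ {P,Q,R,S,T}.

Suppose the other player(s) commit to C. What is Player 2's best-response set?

u_2(P vs C) = 4
u_2(Q vs C) = 3
u_2(R vs C) = 6
u_2(S vs C) = 8
u_2(T vs C) = 7
max payoff 8 at {S}

BR_2 = {S}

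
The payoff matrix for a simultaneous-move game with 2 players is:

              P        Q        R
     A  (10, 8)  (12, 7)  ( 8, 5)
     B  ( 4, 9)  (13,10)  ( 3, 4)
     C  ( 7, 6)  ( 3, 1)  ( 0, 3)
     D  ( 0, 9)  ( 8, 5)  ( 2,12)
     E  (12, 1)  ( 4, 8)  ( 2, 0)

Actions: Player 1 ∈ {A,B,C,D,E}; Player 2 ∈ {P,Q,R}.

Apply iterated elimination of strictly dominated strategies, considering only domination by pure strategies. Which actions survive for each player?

IESDS → P1:{A,B,E} P2:{P,Q}

P1 drop C (A beats it: P:10>7 Q:12>3 R:8>0)
P1 drop D (A beats it: P:10>0 Q:12>8 R:8>2)
P2 drop R (P beats it: A:8>5 B:9>4 E:1>0)
P1→{A,B,E} P2→{P,Q}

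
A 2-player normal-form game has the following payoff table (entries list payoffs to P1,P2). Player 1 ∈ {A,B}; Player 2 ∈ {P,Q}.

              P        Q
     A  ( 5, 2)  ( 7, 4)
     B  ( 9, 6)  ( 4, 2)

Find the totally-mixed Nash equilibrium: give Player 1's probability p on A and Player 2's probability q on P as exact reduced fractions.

(p,q) = (2/3, 3/7)

P1 indiff ⇒ q·5+(1-q)·7 = q·9+(1-q)·4 ⇒ q(-4) = (1-q)(-3) ⇒ q = 3/7
P2 indiff ⇒ p·2+(1-p)·6 = p·4+(1-p)·2 ⇒ p(-2) = (1-p)(-4) ⇒ p = 2/3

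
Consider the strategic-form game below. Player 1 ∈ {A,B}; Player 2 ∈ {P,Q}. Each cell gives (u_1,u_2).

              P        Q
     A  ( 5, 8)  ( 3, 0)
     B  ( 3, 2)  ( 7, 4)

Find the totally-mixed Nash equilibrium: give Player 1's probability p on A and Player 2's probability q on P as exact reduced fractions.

P1 mixes 1/5 on A; P2 mixes 2/3 on P

P1 indiff ⇒ q·5+(1-q)·3 = q·3+(1-q)·7 ⇒ q(2) = (1-q)(4) ⇒ q = 2/3
P2 indiff ⇒ p·8+(1-p)·2 = p·0+(1-p)·4 ⇒ p(8) = (1-p)(2) ⇒ p = 1/5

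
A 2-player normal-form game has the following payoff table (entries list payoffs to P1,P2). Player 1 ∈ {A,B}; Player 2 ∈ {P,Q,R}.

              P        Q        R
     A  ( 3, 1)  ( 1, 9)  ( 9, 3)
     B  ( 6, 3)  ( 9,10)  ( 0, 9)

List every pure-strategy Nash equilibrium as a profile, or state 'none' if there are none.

(A,P): not NE [P1→B gives 6>3; P2→Q gives 9>1]
(A,Q): not NE [P1→B gives 9>1]
(A,R): not NE [P2→Q gives 9>3]
(B,P): not NE [P2→Q gives 10>3]
(B,Q): NE
(B,R): not NE [P1→A gives 9>0; P2→Q gives 10>9]

Nash profiles: (B,Q)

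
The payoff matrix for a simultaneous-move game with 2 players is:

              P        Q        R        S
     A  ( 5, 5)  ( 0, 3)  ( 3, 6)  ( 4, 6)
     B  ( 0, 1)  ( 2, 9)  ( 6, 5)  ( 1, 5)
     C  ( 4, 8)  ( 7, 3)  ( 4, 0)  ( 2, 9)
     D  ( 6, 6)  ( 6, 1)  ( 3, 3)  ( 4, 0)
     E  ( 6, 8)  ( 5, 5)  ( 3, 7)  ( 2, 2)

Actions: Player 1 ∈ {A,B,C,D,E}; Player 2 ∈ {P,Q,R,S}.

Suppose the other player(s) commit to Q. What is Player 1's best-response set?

P1 best: {C}

u_1(A vs Q) = 0
u_1(B vs Q) = 2
u_1(C vs Q) = 7
u_1(D vs Q) = 6
u_1(E vs Q) = 5
max payoff 7 at {C}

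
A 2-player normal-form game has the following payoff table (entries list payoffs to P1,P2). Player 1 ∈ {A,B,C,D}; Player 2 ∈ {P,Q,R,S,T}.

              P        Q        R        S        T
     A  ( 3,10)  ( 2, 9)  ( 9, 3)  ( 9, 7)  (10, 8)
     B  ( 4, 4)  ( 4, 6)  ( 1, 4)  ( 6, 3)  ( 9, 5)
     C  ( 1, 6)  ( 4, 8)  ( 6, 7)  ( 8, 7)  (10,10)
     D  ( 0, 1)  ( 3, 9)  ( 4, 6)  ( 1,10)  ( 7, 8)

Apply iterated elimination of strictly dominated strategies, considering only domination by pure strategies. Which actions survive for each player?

Survivors P1:{A,B,C} P2:{P,Q,T}

P1 drop D (C beats it: P:1>0 Q:4>3 R:6>4 S:8>1 T:10>7)
P2 drop R (Q beats it: A:9>3 B:6>4 C:8>7)
P2 drop S (Q beats it: A:9>7 B:6>3 C:8>7)
P1→{A,B,C} P2→{P,Q,T}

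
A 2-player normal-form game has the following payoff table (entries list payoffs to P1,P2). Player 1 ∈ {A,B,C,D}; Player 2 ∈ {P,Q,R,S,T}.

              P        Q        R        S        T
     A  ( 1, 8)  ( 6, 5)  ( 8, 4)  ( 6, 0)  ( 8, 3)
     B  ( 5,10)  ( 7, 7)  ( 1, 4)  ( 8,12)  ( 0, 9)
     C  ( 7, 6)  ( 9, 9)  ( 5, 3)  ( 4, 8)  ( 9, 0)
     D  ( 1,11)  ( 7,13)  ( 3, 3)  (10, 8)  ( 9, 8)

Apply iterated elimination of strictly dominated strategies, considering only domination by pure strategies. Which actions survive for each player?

Remaining: P1:{B,C,D} P2:{P,Q,S}

P2 drop R (P beats it: A:8>4 B:10>4 C:6>3 D:11>3)
P2 drop T (P beats it: A:8>3 B:10>9 C:6>0 D:11>8)
P1 drop A (B beats it: P:5>1 Q:7>6 S:8>6)
P1→{B,C,D} P2→{P,Q,S}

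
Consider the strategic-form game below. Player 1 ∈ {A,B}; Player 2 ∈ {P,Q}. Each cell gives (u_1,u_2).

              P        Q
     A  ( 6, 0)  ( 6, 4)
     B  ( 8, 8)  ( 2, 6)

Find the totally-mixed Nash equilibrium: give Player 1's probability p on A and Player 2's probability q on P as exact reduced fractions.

p=1/3, q=2/3

P1 indiff ⇒ q·6+(1-q)·6 = q·8+(1-q)·2 ⇒ q(-2) = (1-q)(-4) ⇒ q = 2/3
P2 indiff ⇒ p·0+(1-p)·8 = p·4+(1-p)·6 ⇒ p(-4) = (1-p)(-2) ⇒ p = 1/3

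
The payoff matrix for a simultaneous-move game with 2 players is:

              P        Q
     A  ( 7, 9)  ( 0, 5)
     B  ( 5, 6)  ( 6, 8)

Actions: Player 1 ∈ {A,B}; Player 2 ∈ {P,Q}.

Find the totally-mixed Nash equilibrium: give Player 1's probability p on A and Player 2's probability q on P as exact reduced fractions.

p=1/3, q=3/4

P1 indiff ⇒ q·7+(1-q)·0 = q·5+(1-q)·6 ⇒ q(2) = (1-q)(6) ⇒ q = 3/4
P2 indiff ⇒ p·9+(1-p)·6 = p·5+(1-p)·8 ⇒ p(4) = (1-p)(2) ⇒ p = 1/3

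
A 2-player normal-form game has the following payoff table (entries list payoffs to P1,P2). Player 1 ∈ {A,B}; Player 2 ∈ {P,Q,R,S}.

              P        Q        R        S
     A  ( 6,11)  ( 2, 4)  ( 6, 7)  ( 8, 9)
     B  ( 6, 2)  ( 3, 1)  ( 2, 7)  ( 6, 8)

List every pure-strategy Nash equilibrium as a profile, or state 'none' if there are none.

NE set: (A,P)

(A,P): NE
(A,Q): not NE [P1→B gives 3>2; P2→P gives 11>4]
(A,R): not NE [P2→P gives 11>7]
(A,S): not NE [P2→P gives 11>9]
(B,P): not NE [P2→S gives 8>2]
(B,Q): not NE [P2→S gives 8>1]
(B,R): not NE [P1→A gives 6>2; P2→S gives 8>7]
(B,S): not NE [P1→A gives 8>6]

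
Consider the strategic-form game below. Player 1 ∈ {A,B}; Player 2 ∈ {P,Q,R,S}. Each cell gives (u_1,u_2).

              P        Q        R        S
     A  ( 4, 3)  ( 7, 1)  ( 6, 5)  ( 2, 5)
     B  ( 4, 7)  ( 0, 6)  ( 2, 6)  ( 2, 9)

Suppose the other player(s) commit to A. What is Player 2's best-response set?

P2 best: {R,S}

u_2(P vs A) = 3
u_2(Q vs A) = 1
u_2(R vs A) = 5
u_2(S vs A) = 5
max payoff 5 at {R,S}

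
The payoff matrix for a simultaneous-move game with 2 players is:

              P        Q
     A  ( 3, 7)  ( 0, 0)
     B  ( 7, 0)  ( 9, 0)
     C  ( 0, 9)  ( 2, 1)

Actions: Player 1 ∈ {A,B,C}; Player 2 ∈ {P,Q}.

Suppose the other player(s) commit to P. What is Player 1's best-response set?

P1 best: {B}

u_1(A vs P) = 3
u_1(B vs P) = 7
u_1(C vs P) = 0
max payoff 7 at {B}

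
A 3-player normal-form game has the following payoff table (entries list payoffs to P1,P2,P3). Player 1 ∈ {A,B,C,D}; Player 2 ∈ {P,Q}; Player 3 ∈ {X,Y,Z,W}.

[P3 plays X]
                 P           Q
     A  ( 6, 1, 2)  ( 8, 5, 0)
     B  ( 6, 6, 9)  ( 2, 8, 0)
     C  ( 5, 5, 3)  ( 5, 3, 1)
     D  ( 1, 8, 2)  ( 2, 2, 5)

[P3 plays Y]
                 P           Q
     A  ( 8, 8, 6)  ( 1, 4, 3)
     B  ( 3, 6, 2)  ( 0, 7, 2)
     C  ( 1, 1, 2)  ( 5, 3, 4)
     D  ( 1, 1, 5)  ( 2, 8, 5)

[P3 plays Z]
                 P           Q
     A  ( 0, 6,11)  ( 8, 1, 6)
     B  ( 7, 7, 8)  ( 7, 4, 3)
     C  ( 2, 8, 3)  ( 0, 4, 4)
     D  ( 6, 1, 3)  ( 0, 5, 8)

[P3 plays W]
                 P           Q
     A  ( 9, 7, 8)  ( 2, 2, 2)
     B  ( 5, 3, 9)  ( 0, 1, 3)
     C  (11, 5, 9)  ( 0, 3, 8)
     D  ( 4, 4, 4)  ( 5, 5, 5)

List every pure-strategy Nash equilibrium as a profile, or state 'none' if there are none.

NE set: (C,P,W)

(A,P,X): not NE [P2→Q gives 5>1; P3→Z gives 11>2]
(A,P,Y): not NE [P3→Z gives 11>6]
(A,P,Z): not NE [P1→B gives 7>0]
(A,P,W): not NE [P1→C gives 11>9; P3→Z gives 11>8]
(A,Q,X): not NE [P3→Z gives 6>0]
(A,Q,Y): not NE [P1→C gives 5>1; P2→P gives 8>4; P3→Z gives 6>3]
(A,Q,Z): not NE [P2→P gives 6>1]
(A,Q,W): not NE [P1→D gives 5>2; P2→P gives 7>2; P3→Z gives 6>2]
(B,P,X): not NE [P2→Q gives 8>6]
(B,P,Y): not NE [P1→A gives 8>3; P2→Q gives 7>6; P3→W gives 9>2]
(B,P,Z): not NE [P3→W gives 9>8]
(B,P,W): not NE [P1→C gives 11>5]
(B,Q,X): not NE [P1→A gives 8>2; P3→W gives 3>0]
(B,Q,Y): not NE [P1→C gives 5>0; P3→W gives 3>2]
(B,Q,Z): not NE [P1→A gives 8>7; P2→P gives 7>4]
(B,Q,W): not NE [P1→D gives 5>0; P2→P gives 3>1]
(C,P,X): not NE [P1→B gives 6>5; P3→W gives 9>3]
(C,P,Y): not NE [P1→A gives 8>1; P2→Q gives 3>1; P3→W gives 9>2]
(C,P,Z): not NE [P1→B gives 7>2; P3→W gives 9>3]
(C,P,W): NE
(C,Q,X): not NE [P1→A gives 8>5; P2→P gives 5>3; P3→W gives 8>1]
(C,Q,Y): not NE [P3→W gives 8>4]
(C,Q,Z): not NE [P1→A gives 8>0; P2→P gives 8>4; P3→W gives 8>4]
(C,Q,W): not NE [P1→D gives 5>0; P2→P gives 5>3]
(D,P,X): not NE [P1→B gives 6>1; P3→Y gives 5>2]
(D,P,Y): not NE [P1→A gives 8>1; P2→Q gives 8>1]
(D,P,Z): not NE [P1→B gives 7>6; P2→Q gives 5>1; P3→Y gives 5>3]
(D,P,W): not NE [P1→C gives 11>4; P2→Q gives 5>4; P3→Y gives 5>4]
(D,Q,X): not NE [P1→A gives 8>2; P2→P gives 8>2; P3→Z gives 8>5]
(D,Q,Y): not NE [P1→C gives 5>2; P3→Z gives 8>5]
(D,Q,Z): not NE [P1→A gives 8>0]
(D,Q,W): not NE [P3→Z gives 8>5]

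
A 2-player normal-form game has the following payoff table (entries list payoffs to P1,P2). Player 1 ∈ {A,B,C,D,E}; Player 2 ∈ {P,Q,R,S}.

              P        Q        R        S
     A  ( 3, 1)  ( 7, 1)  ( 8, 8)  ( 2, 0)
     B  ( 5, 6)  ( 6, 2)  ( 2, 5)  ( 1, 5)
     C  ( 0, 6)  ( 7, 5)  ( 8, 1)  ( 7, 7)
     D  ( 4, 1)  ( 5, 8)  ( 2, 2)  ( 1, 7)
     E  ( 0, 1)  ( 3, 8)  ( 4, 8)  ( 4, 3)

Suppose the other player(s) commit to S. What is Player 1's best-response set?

u_1(A vs S) = 2
u_1(B vs S) = 1
u_1(C vs S) = 7
u_1(D vs S) = 1
u_1(E vs S) = 4
max payoff 7 at {C}

BR_1 = {C}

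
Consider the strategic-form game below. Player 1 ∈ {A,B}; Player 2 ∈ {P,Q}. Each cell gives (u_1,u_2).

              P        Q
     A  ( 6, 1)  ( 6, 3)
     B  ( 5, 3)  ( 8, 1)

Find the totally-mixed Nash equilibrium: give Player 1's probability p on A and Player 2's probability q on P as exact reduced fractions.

P1 indiff ⇒ q·6+(1-q)·6 = q·5+(1-q)·8 ⇒ q(1) = (1-q)(2) ⇒ q = 2/3
P2 indiff ⇒ p·1+(1-p)·3 = p·3+(1-p)·1 ⇒ p(-2) = (1-p)(-2) ⇒ p = 1/2

P1 mixes 1/2 on A; P2 mixes 2/3 on P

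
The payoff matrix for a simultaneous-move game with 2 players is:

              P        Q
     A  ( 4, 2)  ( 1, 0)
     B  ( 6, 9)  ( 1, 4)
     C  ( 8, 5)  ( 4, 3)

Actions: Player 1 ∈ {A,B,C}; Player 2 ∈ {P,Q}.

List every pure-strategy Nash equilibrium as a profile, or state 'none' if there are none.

NE set: (C,P)

(A,P): not NE [P1→C gives 8>4]
(A,Q): not NE [P1→C gives 4>1; P2→P gives 2>0]
(B,P): not NE [P1→C gives 8>6]
(B,Q): not NE [P1→C gives 4>1; P2→P gives 9>4]
(C,P): NE
(C,Q): not NE [P2→P gives 5>3]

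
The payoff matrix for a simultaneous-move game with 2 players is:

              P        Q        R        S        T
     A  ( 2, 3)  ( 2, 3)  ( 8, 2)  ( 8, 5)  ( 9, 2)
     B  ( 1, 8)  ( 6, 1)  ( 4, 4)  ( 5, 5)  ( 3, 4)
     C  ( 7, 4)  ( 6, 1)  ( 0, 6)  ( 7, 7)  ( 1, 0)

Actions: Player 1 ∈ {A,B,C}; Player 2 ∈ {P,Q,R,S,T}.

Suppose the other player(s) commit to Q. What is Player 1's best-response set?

u_1(A vs Q) = 2
u_1(B vs Q) = 6
u_1(C vs Q) = 6
max payoff 6 at {B,C}

BR_1 = {B,C}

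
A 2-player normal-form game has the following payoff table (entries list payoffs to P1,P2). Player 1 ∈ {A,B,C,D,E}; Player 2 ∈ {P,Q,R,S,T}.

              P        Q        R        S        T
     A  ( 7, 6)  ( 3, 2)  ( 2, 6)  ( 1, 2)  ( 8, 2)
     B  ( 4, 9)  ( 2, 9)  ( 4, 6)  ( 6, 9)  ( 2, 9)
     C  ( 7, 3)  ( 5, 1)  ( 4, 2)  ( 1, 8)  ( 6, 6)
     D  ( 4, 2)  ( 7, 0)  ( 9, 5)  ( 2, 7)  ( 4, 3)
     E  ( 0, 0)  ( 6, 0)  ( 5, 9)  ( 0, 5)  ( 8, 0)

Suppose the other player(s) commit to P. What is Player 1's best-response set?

BR_1 = {A,C}

u_1(A vs P) = 7
u_1(B vs P) = 4
u_1(C vs P) = 7
u_1(D vs P) = 4
u_1(E vs P) = 0
max payoff 7 at {A,C}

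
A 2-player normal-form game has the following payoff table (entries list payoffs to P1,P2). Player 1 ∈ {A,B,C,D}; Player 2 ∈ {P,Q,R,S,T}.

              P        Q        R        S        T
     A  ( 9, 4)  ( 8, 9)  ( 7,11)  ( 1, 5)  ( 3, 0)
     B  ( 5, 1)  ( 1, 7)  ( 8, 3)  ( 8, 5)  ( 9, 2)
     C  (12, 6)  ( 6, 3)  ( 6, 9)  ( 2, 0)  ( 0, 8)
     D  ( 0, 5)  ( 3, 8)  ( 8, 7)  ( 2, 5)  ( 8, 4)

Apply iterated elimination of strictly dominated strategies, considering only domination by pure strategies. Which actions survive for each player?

P2 drop P (R beats it: A:11>4 B:3>1 C:9>6 D:7>5)
P2 drop S (Q beats it: A:9>5 B:7>5 C:3>0 D:8>5)
P1 drop C (A beats it: Q:8>6 R:7>6 T:3>0)
P2 drop T (Q beats it: A:9>0 B:7>2 D:8>4)
P1→{A,B,D} P2→{Q,R}

IESDS → P1:{A,B,D} P2:{Q,R}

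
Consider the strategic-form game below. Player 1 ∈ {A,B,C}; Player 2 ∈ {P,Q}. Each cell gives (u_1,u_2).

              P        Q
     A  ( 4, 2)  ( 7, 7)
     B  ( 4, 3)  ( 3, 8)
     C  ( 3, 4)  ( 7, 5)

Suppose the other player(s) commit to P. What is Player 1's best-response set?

argmax u_1 = {A,B}

u_1(A vs P) = 4
u_1(B vs P) = 4
u_1(C vs P) = 3
max payoff 4 at {A,B}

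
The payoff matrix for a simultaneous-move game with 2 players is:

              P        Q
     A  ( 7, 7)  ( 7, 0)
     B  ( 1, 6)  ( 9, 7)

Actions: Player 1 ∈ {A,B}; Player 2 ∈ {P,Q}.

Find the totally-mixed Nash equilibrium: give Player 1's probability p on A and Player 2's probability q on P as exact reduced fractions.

P1 indiff ⇒ q·7+(1-q)·7 = q·1+(1-q)·9 ⇒ q(6) = (1-q)(2) ⇒ q = 1/4
P2 indiff ⇒ p·7+(1-p)·6 = p·0+(1-p)·7 ⇒ p(7) = (1-p)(1) ⇒ p = 1/8

p=1/8, q=1/4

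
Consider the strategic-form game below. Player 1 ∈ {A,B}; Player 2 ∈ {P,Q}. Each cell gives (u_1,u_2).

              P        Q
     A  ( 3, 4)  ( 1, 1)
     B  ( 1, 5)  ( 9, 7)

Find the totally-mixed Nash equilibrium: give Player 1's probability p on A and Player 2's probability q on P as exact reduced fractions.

P1 indiff ⇒ q·3+(1-q)·1 = q·1+(1-q)·9 ⇒ q(2) = (1-q)(8) ⇒ q = 4/5
P2 indiff ⇒ p·4+(1-p)·5 = p·1+(1-p)·7 ⇒ p(3) = (1-p)(2) ⇒ p = 2/5

P1 mixes 2/5 on A; P2 mixes 4/5 on P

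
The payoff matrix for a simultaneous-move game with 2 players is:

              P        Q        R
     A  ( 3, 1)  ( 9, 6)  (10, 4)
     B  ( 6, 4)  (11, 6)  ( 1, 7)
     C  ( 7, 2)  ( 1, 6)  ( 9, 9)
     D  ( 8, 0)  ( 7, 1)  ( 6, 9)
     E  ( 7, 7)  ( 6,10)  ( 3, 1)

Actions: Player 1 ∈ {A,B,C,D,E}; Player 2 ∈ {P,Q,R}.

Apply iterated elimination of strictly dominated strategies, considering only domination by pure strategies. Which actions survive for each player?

Survivors P1:{A,B} P2:{Q,R}

P1 drop E (D beats it: P:8>7 Q:7>6 R:6>3)
P2 drop P (Q beats it: A:6>1 B:6>4 C:6>2 D:1>0)
P1 drop C (A beats it: Q:9>1 R:10>9)
P1 drop D (A beats it: Q:9>7 R:10>6)
P1→{A,B} P2→{Q,R}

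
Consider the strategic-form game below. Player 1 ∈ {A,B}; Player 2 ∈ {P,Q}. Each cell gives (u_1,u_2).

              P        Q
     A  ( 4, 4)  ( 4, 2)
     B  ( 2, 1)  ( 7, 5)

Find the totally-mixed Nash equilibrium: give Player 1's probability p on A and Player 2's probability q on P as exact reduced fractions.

(p,q) = (2/3, 3/5)

P1 indiff ⇒ q·4+(1-q)·4 = q·2+(1-q)·7 ⇒ q(2) = (1-q)(3) ⇒ q = 3/5
P2 indiff ⇒ p·4+(1-p)·1 = p·2+(1-p)·5 ⇒ p(2) = (1-p)(4) ⇒ p = 2/3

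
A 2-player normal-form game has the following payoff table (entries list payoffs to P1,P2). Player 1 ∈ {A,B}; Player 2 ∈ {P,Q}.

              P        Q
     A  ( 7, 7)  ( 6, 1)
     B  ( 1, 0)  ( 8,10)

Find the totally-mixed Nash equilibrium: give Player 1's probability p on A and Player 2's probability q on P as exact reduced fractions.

p=5/8, q=1/4

P1 indiff ⇒ q·7+(1-q)·6 = q·1+(1-q)·8 ⇒ q(6) = (1-q)(2) ⇒ q = 1/4
P2 indiff ⇒ p·7+(1-p)·0 = p·1+(1-p)·10 ⇒ p(6) = (1-p)(10) ⇒ p = 5/8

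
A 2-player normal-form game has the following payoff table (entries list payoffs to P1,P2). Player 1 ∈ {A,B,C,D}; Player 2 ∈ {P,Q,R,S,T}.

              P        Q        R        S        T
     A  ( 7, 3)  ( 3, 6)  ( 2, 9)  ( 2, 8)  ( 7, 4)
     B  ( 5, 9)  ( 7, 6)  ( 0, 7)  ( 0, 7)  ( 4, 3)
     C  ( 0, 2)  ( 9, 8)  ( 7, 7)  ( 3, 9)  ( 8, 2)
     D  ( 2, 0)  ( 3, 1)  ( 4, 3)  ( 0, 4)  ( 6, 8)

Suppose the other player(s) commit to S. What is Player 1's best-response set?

u_1(A vs S) = 2
u_1(B vs S) = 0
u_1(C vs S) = 3
u_1(D vs S) = 0
max payoff 3 at {C}

argmax u_1 = {C}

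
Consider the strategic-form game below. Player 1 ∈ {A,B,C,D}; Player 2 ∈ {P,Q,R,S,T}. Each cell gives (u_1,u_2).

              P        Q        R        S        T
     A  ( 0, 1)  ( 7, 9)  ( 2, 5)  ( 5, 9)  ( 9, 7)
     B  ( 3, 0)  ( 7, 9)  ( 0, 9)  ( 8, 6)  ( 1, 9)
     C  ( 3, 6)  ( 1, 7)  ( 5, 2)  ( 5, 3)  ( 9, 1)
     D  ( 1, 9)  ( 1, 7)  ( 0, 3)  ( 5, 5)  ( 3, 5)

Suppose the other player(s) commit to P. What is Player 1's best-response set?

argmax u_1 = {B,C}

u_1(A vs P) = 0
u_1(B vs P) = 3
u_1(C vs P) = 3
u_1(D vs P) = 1
max payoff 3 at {B,C}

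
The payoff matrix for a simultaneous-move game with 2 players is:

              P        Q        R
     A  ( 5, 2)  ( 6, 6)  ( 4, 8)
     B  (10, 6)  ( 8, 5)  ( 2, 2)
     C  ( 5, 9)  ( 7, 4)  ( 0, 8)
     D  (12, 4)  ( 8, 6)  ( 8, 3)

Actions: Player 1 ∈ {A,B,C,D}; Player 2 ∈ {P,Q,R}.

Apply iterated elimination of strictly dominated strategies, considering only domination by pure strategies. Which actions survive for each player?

P1 drop A (D beats it: P:12>5 Q:8>6 R:8>4)
P1 drop C (B beats it: P:10>5 Q:8>7 R:2>0)
P2 drop R (P beats it: B:6>2 D:4>3)
P1→{B,D} P2→{P,Q}

Remaining: P1:{B,D} P2:{P,Q}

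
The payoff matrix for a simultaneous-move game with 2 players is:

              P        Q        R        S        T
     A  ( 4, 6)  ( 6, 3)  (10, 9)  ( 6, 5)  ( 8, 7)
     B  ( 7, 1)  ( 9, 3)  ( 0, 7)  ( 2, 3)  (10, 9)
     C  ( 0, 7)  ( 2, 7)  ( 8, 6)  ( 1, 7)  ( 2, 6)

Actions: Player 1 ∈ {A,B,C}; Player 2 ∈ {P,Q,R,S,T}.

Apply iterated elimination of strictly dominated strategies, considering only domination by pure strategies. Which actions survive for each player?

IESDS → P1:{A,B} P2:{R,T}

P1 drop C (A beats it: P:4>0 Q:6>2 R:10>8 S:6>1 T:8>2)
P2 drop P (R beats it: A:9>6 B:7>1)
P2 drop Q (R beats it: A:9>3 B:7>3)
P2 drop S (R beats it: A:9>5 B:7>3)
P1→{A,B} P2→{R,T}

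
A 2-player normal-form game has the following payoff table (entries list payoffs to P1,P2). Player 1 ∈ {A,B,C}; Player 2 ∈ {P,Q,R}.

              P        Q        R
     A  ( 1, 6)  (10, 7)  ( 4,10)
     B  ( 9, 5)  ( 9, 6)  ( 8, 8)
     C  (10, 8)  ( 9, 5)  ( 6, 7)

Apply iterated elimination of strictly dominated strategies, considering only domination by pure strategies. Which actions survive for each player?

IESDS → P1:{B,C} P2:{P,R}

P2 drop Q (R beats it: A:10>7 B:8>6 C:7>5)
P1 drop A (B beats it: P:9>1 R:8>4)
P1→{B,C} P2→{P,R}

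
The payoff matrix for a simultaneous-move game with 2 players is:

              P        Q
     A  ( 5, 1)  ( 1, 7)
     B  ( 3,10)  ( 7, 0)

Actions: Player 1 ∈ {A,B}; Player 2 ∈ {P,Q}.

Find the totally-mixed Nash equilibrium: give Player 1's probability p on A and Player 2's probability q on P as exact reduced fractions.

p=5/8, q=3/4

P1 indiff ⇒ q·5+(1-q)·1 = q·3+(1-q)·7 ⇒ q(2) = (1-q)(6) ⇒ q = 3/4
P2 indiff ⇒ p·1+(1-p)·10 = p·7+(1-p)·0 ⇒ p(-6) = (1-p)(-10) ⇒ p = 5/8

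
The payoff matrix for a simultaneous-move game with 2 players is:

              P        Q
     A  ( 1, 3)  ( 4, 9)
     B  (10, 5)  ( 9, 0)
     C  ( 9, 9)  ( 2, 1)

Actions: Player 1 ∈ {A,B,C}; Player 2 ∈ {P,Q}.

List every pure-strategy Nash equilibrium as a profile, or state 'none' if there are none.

PSNE = {(B,P)}

(A,P): not NE [P1→B gives 10>1; P2→Q gives 9>3]
(A,Q): not NE [P1→B gives 9>4]
(B,P): NE
(B,Q): not NE [P2→P gives 5>0]
(C,P): not NE [P1→B gives 10>9]
(C,Q): not NE [P1→B gives 9>2; P2→P gives 9>1]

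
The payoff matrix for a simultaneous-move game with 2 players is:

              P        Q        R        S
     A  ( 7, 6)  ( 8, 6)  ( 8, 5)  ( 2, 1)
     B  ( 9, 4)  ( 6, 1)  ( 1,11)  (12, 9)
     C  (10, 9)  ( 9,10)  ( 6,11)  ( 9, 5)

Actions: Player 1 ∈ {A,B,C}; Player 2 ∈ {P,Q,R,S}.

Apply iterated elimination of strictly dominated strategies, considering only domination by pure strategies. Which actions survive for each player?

P2 drop S (R beats it: A:5>1 B:11>9 C:11>5)
P1 drop B (C beats it: P:10>9 Q:9>6 R:6>1)
P1→{A,C} P2→{P,Q,R}

Survivors P1:{A,C} P2:{P,Q,R}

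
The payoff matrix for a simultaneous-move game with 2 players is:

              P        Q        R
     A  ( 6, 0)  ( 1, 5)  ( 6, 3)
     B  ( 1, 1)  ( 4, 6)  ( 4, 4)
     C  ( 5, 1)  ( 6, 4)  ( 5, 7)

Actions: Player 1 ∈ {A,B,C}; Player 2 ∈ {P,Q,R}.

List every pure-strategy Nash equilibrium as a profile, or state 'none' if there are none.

Equilibria: none

(A,P): not NE [P2→Q gives 5>0]
(A,Q): not NE [P1→C gives 6>1]
(A,R): not NE [P2→Q gives 5>3]
(B,P): not NE [P1→A gives 6>1; P2→Q gives 6>1]
(B,Q): not NE [P1→C gives 6>4]
(B,R): not NE [P1→A gives 6>4; P2→Q gives 6>4]
(C,P): not NE [P1→A gives 6>5; P2→R gives 7>1]
(C,Q): not NE [P2→R gives 7>4]
(C,R): not NE [P1→A gives 6>5]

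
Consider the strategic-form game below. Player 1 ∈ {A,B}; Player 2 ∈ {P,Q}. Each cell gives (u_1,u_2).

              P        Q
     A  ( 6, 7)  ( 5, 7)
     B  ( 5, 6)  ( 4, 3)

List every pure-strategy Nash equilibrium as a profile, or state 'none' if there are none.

(A,P): NE
(A,Q): NE
(B,P): not NE [P1→A gives 6>5]
(B,Q): not NE [P1→A gives 5>4; P2→P gives 6>3]

Nash profiles: (A,P), (A,Q)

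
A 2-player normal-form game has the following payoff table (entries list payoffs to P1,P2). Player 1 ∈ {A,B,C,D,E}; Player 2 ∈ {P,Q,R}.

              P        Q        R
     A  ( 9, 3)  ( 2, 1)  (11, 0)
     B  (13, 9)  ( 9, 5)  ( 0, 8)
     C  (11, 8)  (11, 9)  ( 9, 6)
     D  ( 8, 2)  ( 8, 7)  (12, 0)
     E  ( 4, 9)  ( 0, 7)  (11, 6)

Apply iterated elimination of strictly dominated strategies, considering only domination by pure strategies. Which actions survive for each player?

Survivors P1:{B,C} P2:{P,Q}

P1 drop E (D beats it: P:8>4 Q:8>0 R:12>11)
P2 drop R (P beats it: A:3>0 B:9>8 C:8>6 D:2>0)
P1 drop A (B beats it: P:13>9 Q:9>2)
P1 drop D (B beats it: P:13>8 Q:9>8)
P1→{B,C} P2→{P,Q}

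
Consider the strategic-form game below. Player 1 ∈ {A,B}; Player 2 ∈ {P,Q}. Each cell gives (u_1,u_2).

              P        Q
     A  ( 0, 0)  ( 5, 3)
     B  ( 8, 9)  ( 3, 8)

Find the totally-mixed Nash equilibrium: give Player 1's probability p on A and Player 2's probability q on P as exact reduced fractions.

P1 indiff ⇒ q·0+(1-q)·5 = q·8+(1-q)·3 ⇒ q(-8) = (1-q)(-2) ⇒ q = 1/5
P2 indiff ⇒ p·0+(1-p)·9 = p·3+(1-p)·8 ⇒ p(-3) = (1-p)(-1) ⇒ p = 1/4

P1 mixes 1/4 on A; P2 mixes 1/5 on P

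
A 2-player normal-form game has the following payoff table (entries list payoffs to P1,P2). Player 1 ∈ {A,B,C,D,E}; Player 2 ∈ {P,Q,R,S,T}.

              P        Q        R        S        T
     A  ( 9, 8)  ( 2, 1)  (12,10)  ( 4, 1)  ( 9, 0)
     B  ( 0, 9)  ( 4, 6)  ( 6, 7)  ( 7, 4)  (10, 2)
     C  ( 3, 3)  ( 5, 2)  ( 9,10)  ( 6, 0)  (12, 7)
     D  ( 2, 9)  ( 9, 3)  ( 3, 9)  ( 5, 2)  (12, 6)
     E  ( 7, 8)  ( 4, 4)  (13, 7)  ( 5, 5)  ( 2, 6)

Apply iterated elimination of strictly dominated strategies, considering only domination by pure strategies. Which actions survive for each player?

IESDS → P1:{A,E} P2:{P,R}

P2 drop Q (P beats it: A:8>1 B:9>6 C:3>2 D:9>3 E:8>4)
P2 drop S (P beats it: A:8>1 B:9>4 C:3>0 D:9>2 E:8>5)
P1 drop B (C beats it: P:3>0 R:9>6 T:12>10)
P2 drop T (R beats it: A:10>0 C:10>7 D:9>6 E:7>6)
P1 drop C (A beats it: P:9>3 R:12>9)
P1 drop D (A beats it: P:9>2 R:12>3)
P1→{A,E} P2→{P,R}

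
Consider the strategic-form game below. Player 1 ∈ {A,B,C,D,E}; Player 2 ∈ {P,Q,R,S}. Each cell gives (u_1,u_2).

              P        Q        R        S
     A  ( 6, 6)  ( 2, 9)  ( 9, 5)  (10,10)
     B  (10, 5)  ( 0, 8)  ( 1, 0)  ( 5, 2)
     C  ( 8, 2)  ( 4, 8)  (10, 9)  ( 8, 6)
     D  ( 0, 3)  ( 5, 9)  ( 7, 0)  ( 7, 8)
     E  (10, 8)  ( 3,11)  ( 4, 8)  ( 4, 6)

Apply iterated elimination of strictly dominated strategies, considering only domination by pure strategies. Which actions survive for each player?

IESDS → P1:{A,C,D} P2:{Q,R,S}

P2 drop P (Q beats it: A:9>6 B:8>5 C:8>2 D:9>3 E:11>8)
P1 drop B (A beats it: Q:2>0 R:9>1 S:10>5)
P1 drop E (C beats it: Q:4>3 R:10>4 S:8>4)
P1→{A,C,D} P2→{Q,R,S}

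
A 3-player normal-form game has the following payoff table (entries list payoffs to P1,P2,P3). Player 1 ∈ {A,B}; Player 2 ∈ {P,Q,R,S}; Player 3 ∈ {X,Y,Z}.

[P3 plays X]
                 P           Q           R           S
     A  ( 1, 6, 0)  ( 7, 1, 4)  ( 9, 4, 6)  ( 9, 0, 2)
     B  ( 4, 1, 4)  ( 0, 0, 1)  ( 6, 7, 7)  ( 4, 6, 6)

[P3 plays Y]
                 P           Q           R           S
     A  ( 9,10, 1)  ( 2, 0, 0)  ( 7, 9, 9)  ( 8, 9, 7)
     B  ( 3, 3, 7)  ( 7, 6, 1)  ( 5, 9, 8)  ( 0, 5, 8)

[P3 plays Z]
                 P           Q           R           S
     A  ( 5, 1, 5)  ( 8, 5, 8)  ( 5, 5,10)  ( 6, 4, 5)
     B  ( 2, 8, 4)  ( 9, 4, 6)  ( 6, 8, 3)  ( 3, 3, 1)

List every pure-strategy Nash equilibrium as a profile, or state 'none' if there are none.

(A,P,X): not NE [P1→B gives 4>1; P3→Z gives 5>0]
(A,P,Y): not NE [P3→Z gives 5>1]
(A,P,Z): not NE [P2→R gives 5>1]
(A,Q,X): not NE [P2→P gives 6>1; P3→Z gives 8>4]
(A,Q,Y): not NE [P1→B gives 7>2; P2→P gives 10>0; P3→Z gives 8>0]
(A,Q,Z): not NE [P1→B gives 9>8]
(A,R,X): not NE [P2→P gives 6>4; P3→Z gives 10>6]
(A,R,Y): not NE [P2→P gives 10>9; P3→Z gives 10>9]
(A,R,Z): not NE [P1→B gives 6>5]
(A,S,X): not NE [P2→P gives 6>0; P3→Y gives 7>2]
(A,S,Y): not NE [P2→P gives 10>9]
(A,S,Z): not NE [P2→R gives 5>4; P3→Y gives 7>5]
(B,P,X): not NE [P2→R gives 7>1; P3→Y gives 7>4]
(B,P,Y): not NE [P1→A gives 9>3; P2→R gives 9>3]
(B,P,Z): not NE [P1→A gives 5>2; P3→Y gives 7>4]
(B,Q,X): not NE [P1→A gives 7>0; P2→R gives 7>0; P3→Z gives 6>1]
(B,Q,Y): not NE [P2→R gives 9>6; P3→Z gives 6>1]
(B,Q,Z): not NE [P2→R gives 8>4]
(B,R,X): not NE [P1→A gives 9>6; P3→Y gives 8>7]
(B,R,Y): not NE [P1→A gives 7>5]
(B,R,Z): not NE [P3→Y gives 8>3]
(B,S,X): not NE [P1→A gives 9>4; P2→R gives 7>6; P3→Y gives 8>6]
(B,S,Y): not NE [P1→A gives 8>0; P2→R gives 9>5]
(B,S,Z): not NE [P1→A gives 6>3; P2→R gives 8>3; P3→Y gives 8>1]

No pure NE.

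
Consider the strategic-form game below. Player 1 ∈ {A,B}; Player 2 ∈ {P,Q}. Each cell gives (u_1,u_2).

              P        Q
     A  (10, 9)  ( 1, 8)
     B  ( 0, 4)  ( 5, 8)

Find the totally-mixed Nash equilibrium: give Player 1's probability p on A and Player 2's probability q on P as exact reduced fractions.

p=4/5, q=2/7

P1 indiff ⇒ q·10+(1-q)·1 = q·0+(1-q)·5 ⇒ q(10) = (1-q)(4) ⇒ q = 2/7
P2 indiff ⇒ p·9+(1-p)·4 = p·8+(1-p)·8 ⇒ p(1) = (1-p)(4) ⇒ p = 4/5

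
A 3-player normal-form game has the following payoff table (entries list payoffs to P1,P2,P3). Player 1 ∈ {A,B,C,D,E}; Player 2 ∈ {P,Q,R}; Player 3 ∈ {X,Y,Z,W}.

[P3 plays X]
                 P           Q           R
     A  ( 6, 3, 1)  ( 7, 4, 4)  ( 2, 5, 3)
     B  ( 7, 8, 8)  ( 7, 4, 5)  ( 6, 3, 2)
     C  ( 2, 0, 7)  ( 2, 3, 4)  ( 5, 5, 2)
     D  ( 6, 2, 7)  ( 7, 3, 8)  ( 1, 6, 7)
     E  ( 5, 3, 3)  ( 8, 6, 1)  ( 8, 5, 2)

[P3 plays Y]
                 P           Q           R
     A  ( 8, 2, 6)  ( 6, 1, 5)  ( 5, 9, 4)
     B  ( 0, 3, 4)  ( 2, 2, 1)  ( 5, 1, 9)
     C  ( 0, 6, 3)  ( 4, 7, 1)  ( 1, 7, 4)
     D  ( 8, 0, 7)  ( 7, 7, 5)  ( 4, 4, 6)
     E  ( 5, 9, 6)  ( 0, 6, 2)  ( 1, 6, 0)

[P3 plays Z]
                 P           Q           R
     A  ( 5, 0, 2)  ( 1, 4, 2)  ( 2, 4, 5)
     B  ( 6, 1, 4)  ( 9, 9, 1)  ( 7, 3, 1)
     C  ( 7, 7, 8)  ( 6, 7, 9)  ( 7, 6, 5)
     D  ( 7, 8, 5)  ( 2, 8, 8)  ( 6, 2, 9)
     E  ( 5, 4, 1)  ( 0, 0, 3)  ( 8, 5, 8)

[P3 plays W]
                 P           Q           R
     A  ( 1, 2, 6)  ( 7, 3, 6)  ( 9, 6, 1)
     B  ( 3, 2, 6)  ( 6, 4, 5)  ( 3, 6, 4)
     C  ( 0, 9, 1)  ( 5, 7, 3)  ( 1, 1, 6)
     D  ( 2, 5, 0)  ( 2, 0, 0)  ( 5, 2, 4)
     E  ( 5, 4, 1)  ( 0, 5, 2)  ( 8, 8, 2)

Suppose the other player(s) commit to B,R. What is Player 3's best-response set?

BR_3 = {Y}

u_3(X vs B,R) = 2
u_3(Y vs B,R) = 9
u_3(Z vs B,R) = 1
u_3(W vs B,R) = 4
max payoff 9 at {Y}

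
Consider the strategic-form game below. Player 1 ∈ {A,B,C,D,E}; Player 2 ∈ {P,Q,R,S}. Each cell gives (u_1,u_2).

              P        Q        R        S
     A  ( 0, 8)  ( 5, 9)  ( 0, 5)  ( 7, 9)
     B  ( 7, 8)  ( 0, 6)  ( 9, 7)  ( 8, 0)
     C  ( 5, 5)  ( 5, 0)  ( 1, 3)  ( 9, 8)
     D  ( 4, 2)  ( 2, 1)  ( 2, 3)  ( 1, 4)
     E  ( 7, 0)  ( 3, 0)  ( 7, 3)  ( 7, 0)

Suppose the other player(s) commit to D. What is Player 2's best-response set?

BR_2 = {S}

u_2(P vs D) = 2
u_2(Q vs D) = 1
u_2(R vs D) = 3
u_2(S vs D) = 4
max payoff 4 at {S}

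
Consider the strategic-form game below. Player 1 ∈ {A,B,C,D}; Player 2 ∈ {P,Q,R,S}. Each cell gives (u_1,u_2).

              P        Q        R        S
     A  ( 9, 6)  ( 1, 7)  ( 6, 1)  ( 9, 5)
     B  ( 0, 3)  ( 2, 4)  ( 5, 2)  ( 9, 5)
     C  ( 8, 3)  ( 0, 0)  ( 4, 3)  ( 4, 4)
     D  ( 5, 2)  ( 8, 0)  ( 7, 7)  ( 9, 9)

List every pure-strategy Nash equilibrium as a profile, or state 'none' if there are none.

(A,P): not NE [P2→Q gives 7>6]
(A,Q): not NE [P1→D gives 8>1]
(A,R): not NE [P1→D gives 7>6; P2→Q gives 7>1]
(A,S): not NE [P2→Q gives 7>5]
(B,P): not NE [P1→A gives 9>0; P2→S gives 5>3]
(B,Q): not NE [P1→D gives 8>2; P2→S gives 5>4]
(B,R): not NE [P1→D gives 7>5; P2→S gives 5>2]
(B,S): NE
(C,P): not NE [P1→A gives 9>8; P2→S gives 4>3]
(C,Q): not NE [P1→D gives 8>0; P2→S gives 4>0]
(C,R): not NE [P1→D gives 7>4; P2→S gives 4>3]
(C,S): not NE [P1→D gives 9>4]
(D,P): not NE [P1→A gives 9>5; P2→S gives 9>2]
(D,Q): not NE [P2→S gives 9>0]
(D,R): not NE [P2→S gives 9>7]
(D,S): NE

Nash profiles: (B,S), (D,S)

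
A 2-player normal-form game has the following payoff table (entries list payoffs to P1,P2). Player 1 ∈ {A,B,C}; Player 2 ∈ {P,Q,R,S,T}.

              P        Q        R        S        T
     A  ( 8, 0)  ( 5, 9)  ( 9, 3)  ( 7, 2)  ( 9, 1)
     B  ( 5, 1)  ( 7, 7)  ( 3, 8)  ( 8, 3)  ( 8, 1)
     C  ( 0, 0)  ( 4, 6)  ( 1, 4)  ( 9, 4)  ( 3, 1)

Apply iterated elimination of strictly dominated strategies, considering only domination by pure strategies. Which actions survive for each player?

P2 drop P (Q beats it: A:9>0 B:7>1 C:6>0)
P2 drop S (Q beats it: A:9>2 B:7>3 C:6>4)
P1 drop C (A beats it: Q:5>4 R:9>1 T:9>3)
P2 drop T (Q beats it: A:9>1 B:7>1)
P1→{A,B} P2→{Q,R}

Remaining: P1:{A,B} P2:{Q,R}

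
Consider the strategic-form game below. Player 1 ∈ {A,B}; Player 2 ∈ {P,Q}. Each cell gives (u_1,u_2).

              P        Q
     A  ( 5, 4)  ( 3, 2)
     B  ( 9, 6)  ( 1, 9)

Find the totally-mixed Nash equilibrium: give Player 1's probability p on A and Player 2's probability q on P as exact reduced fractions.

P1 indiff ⇒ q·5+(1-q)·3 = q·9+(1-q)·1 ⇒ q(-4) = (1-q)(-2) ⇒ q = 1/3
P2 indiff ⇒ p·4+(1-p)·6 = p·2+(1-p)·9 ⇒ p(2) = (1-p)(3) ⇒ p = 3/5

p=3/5, q=1/3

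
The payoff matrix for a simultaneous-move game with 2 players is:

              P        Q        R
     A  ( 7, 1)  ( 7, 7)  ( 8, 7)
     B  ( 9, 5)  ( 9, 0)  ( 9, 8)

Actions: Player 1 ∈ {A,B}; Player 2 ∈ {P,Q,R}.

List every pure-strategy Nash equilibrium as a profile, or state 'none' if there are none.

Nash profiles: (B,R)

(A,P): not NE [P1→B gives 9>7; P2→R gives 7>1]
(A,Q): not NE [P1→B gives 9>7]
(A,R): not NE [P1→B gives 9>8]
(B,P): not NE [P2→R gives 8>5]
(B,Q): not NE [P2→R gives 8>0]
(B,R): NE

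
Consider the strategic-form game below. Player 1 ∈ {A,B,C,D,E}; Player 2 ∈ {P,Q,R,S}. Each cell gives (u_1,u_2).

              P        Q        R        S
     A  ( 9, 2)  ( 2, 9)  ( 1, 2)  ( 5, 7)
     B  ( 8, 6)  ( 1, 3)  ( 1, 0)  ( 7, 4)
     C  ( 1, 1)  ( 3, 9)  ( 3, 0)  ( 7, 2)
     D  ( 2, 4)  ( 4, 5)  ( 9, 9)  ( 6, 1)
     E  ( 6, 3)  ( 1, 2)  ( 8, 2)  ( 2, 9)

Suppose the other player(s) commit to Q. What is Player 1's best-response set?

argmax u_1 = {D}

u_1(A vs Q) = 2
u_1(B vs Q) = 1
u_1(C vs Q) = 3
u_1(D vs Q) = 4
u_1(E vs Q) = 1
max payoff 4 at {D}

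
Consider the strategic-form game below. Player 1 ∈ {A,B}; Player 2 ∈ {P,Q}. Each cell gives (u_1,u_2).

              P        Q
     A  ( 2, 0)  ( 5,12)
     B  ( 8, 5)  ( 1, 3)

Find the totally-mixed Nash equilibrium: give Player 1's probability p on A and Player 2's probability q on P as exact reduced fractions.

P1 indiff ⇒ q·2+(1-q)·5 = q·8+(1-q)·1 ⇒ q(-6) = (1-q)(-4) ⇒ q = 2/5
P2 indiff ⇒ p·0+(1-p)·5 = p·12+(1-p)·3 ⇒ p(-12) = (1-p)(-2) ⇒ p = 1/7

P1 mixes 1/7 on A; P2 mixes 2/5 on P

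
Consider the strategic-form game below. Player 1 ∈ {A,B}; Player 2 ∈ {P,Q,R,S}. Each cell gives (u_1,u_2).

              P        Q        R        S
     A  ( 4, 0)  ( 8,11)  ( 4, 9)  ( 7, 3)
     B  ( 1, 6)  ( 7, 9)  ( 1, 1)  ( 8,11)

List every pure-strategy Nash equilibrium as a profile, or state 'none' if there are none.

(A,P): not NE [P2→Q gives 11>0]
(A,Q): NE
(A,R): not NE [P2→Q gives 11>9]
(A,S): not NE [P1→B gives 8>7; P2→Q gives 11>3]
(B,P): not NE [P1→A gives 4>1; P2→S gives 11>6]
(B,Q): not NE [P1→A gives 8>7; P2→S gives 11>9]
(B,R): not NE [P1→A gives 4>1; P2→S gives 11>1]
(B,S): NE

PSNE = {(A,Q), (B,S)}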